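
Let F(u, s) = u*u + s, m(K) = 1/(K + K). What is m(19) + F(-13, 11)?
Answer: 6841/38 ≈ 180.03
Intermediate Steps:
m(K) = 1/(2*K)
F(u, s) = s + u**2 (F(u, s) = u**2 + s = s + u**2)
m(19) + F(-13, 11) = (1/2)/19 + (11 + (-13)**2) = (1/2)*(1/19) + (11 + 169) = 1/38 + 180 = 6841/38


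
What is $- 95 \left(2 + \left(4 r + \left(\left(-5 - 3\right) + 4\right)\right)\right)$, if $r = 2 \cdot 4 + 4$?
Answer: $-4370$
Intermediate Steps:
$r = 12$ ($r = 8 + 4 = 12$)
$- 95 \left(2 + \left(4 r + \left(\left(-5 - 3\right) + 4\right)\right)\right) = - 95 \left(2 + \left(4 \cdot 12 + \left(\left(-5 - 3\right) + 4\right)\right)\right) = - 95 \left(2 + \left(48 + \left(-8 + 4\right)\right)\right) = - 95 \left(2 + \left(48 - 4\right)\right) = - 95 \left(2 + 44\right) = \left(-95\right) 46 = -4370$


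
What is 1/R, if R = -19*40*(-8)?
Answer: 1/6080 ≈ 0.00016447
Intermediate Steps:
R = 6080 (R = -760*(-8) = 6080)
1/R = 1/6080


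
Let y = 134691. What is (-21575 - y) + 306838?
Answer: 150572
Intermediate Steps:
(-21575 - y) + 306838 = (-21575 - 1*134691) + 306838 = (-21575 - 134691) + 306838 = -156266 + 306838 = 150572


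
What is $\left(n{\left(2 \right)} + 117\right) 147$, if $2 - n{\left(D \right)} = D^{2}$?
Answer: $16905$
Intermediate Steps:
$n{\left(D \right)} = 2 - D^{2}$
$\left(n{\left(2 \right)} + 117\right) 147 = \left(\left(2 - 2^{2}\right) + 117\right) 147 = \left(\left(2 - 4\right) + 117\right) 147 = \left(-2 + 117\right) 147 = 115 \cdot 147 = 16905$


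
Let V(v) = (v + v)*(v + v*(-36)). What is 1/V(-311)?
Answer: -1/6770470 ≈ -1.4770e-7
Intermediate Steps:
V(v) = -70*v**2 (V(v) = (2*v)*(v - 36*v) = (2*v)*(-35*v) = -70*v**2)
1/V(-311) = 1/(-70*(-311)**2) = 1/(-70*96721) = 1/(-6770470) = -1/6770470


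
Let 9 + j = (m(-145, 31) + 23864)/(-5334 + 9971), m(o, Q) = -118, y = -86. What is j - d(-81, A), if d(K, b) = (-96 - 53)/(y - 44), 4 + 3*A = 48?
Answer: -3029223/602810 ≈ -5.0252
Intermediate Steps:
A = 44/3 (A = -4/3 + (⅓)*48 = -4/3 + 16 = 44/3 ≈ 14.667)
d(K, b) = 149/130 (d(K, b) = (-96 - 53)/(-86 - 44) = -149/(-130) = -149*(-1/130) = 149/130)
j = -17987/4637 (j = -9 + (-118 + 23864)/(-5334 + 9971) = -9 + 23746/4637 = -17987/4637 ≈ -3.8790)
j - d(-81, A) = -17987/4637 - 1*149/130 = -17987/4637 - 149/130 = -3029223/602810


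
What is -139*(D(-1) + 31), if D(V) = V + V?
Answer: -4031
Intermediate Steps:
D(V) = 2*V
-139*(D(-1) + 31) = -139*(2*(-1) + 31) = -139*(-2 + 31) = -139*29 = -4031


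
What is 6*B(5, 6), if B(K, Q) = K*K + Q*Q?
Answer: 366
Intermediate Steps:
B(K, Q) = K² + Q²
6*B(5, 6) = 6*(5² + 6²) = 6*(25 + 36) = 6*61 = 366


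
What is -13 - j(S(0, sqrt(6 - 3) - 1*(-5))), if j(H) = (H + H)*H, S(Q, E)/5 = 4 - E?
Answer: -213 - 100*sqrt(3) ≈ -386.21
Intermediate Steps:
S(Q, E) = 20 - 5*E (S(Q, E) = 5*(4 - E) = 20 - 5*E)
j(H) = 2*H**2 (j(H) = (2*H)*H = 2*H**2)
-13 - j(S(0, sqrt(6 - 3) - 1*(-5))) = -13 - 2*(20 - 5*(sqrt(6 - 3) - 1*(-5)))**2 = -13 - 2*(20 - 5*(sqrt(3) + 5))**2 = -13 - 2*(20 - 5*(5 + sqrt(3)))**2 = -13 - 2*(20 + (-25 - 5*sqrt(3)))**2 = -13 - 2*(-5 - 5*sqrt(3))**2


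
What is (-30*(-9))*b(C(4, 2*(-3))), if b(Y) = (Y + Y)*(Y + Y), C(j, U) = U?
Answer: 38880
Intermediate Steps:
b(Y) = 4*Y² (b(Y) = (2*Y)*(2*Y) = 4*Y²)
(-30*(-9))*b(C(4, 2*(-3))) = (-30*(-9))*(4*(2*(-3))²) = 270*(4*(-6)²) = 270*(4*36) = 270*144 = 38880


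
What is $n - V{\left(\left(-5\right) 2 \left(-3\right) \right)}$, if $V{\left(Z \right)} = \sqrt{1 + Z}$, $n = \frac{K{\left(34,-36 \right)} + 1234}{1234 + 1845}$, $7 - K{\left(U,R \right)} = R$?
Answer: $\frac{1277}{3079} - \sqrt{31} \approx -5.153$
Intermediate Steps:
$K{\left(U,R \right)} = 7 - R$
$n = \frac{1277}{3079}$ ($n = \frac{\left(7 - -36\right) + 1234}{1234 + 1845} = \frac{\left(7 + 36\right) + 1234}{3079} = \left(43 + 1234\right) \frac{1}{3079} = 1277 \cdot \frac{1}{3079} = \frac{1277}{3079} \approx 0.41474$)
$n - V{\left(\left(-5\right) 2 \left(-3\right) \right)} = \frac{1277}{3079} - \sqrt{1 + \left(-5\right) 2 \left(-3\right)} = \frac{1277}{3079} - \sqrt{1 - -30} = \frac{1277}{3079} - \sqrt{1 + 30} = \frac{1277}{3079} - \sqrt{31}$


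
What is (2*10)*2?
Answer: 40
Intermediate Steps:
(2*10)*2 = 20*2 = 40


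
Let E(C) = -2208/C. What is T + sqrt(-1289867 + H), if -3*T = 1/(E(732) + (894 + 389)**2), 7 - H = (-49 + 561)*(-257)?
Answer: -61/301233735 + 2*I*sqrt(289569) ≈ -2.025e-7 + 1076.2*I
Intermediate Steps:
H = 131591 (H = 7 - (-49 + 561)*(-257) = 7 - 512*(-257) = 7 - 1*(-131584) = 7 + 131584 = 131591)
T = -61/301233735 (T = -1/(3*(-2208/732 + (894 + 389)**2)) = -1/(3*(-2208*1/732 + 1283**2)) = -1/(3*(-184/61 + 1646089)) = -1/(3*100411245/61) = -1/3*61/100411245 = -61/301233735 ≈ -2.0250e-7)
T + sqrt(-1289867 + H) = -61/301233735 + sqrt(-1289867 + 131591) = -61/301233735 + sqrt(-1158276) = -61/301233735 + 2*I*sqrt(289569)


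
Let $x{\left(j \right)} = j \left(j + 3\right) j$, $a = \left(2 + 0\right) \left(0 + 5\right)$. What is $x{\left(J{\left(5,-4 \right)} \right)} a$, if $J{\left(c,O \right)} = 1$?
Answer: $40$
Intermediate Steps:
$a = 10$ ($a = 2 \cdot 5 = 10$)
$x{\left(j \right)} = j^{2} \left(3 + j\right)$ ($x{\left(j \right)} = j \left(3 + j\right) j = j^{2} \left(3 + j\right)$)
$x{\left(J{\left(5,-4 \right)} \right)} a = 1^{2} \left(3 + 1\right) 10 = 1 \cdot 4 \cdot 10 = 4 \cdot 10 = 40$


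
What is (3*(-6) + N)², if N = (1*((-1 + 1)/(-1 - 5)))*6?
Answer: 324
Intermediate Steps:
N = 0 (N = (1*(0/(-6)))*6 = (1*(0*(-⅙)))*6 = (1*0)*6 = 0*6 = 0)
(3*(-6) + N)² = (3*(-6) + 0)² = (-18 + 0)² = (-18)² = 324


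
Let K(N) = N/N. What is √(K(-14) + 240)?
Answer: √241 ≈ 15.524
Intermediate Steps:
K(N) = 1
√(K(-14) + 240) = √(1 + 240) = √241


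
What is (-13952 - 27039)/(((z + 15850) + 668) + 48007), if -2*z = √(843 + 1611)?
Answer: -5289888550/8326950023 - 40991*√2454/8326950023 ≈ -0.63552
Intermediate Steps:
z = -√2454/2 (z = -√(843 + 1611)/2 = -√2454/2 ≈ -24.769)
(-13952 - 27039)/(((z + 15850) + 668) + 48007) = (-13952 - 27039)/(((-√2454/2 + 15850) + 668) + 48007) = -40991/(((15850 - √2454/2) + 668) + 48007) = -40991/((16518 - √2454/2) + 48007) = -40991/(64525 - √2454/2)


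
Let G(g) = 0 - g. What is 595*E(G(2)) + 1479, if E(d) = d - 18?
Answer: -10421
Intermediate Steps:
G(g) = -g
E(d) = -18 + d
595*E(G(2)) + 1479 = 595*(-18 - 1*2) + 1479 = 595*(-18 - 2) + 1479 = 595*(-20) + 1479 = -11900 + 1479 = -10421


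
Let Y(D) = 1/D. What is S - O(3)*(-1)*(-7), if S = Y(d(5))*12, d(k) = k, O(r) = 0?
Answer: 12/5 ≈ 2.4000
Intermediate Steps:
S = 12/5 ≈ 2.4000
S - O(3)*(-1)*(-7) = 12/5 - 0*(-1)*(-7) = 12/5 - 0*(-7) = 12/5 - 1*0 = 12/5 + 0 = 12/5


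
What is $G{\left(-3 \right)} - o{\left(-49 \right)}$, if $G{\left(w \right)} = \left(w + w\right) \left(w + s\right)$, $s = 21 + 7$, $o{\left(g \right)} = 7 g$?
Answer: $193$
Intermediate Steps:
$s = 28$
$G{\left(w \right)} = 2 w \left(28 + w\right)$ ($G{\left(w \right)} = \left(w + w\right) \left(w + 28\right) = 2 w \left(28 + w\right)$)
$G{\left(-3 \right)} - o{\left(-49 \right)} = 2 \left(-3\right) \left(28 - 3\right) - 7 \left(-49\right) = 2 \left(-3\right) 25 - -343 = -150 + 343 = 193$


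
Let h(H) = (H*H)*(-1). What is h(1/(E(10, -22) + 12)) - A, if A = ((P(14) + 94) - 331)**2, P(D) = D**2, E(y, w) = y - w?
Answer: -3254417/1936 ≈ -1681.0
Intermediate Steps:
h(H) = -H**2 (h(H) = H**2*(-1) = -H**2)
A = 1681 (A = ((14**2 + 94) - 331)**2 = ((196 + 94) - 331)**2 = (290 - 331)**2 = (-41)**2 = 1681)
h(1/(E(10, -22) + 12)) - A = -(1/((10 - 1*(-22)) + 12))**2 - 1*1681 = -(1/((10 + 22) + 12))**2 - 1681 = -(1/(32 + 12))**2 - 1681 = -(1/44)**2 - 1681 = -1*1/1936 - 1681 = -1/1936 - 1681 = -3254417/1936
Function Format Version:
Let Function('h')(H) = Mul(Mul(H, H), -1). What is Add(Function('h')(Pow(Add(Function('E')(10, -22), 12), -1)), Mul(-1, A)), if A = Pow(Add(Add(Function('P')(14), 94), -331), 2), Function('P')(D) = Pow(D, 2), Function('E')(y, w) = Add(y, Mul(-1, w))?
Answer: Rational(-3254417, 1936) ≈ -1681.0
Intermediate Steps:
Function('h')(H) = Mul(-1, Pow(H, 2)) (Function('h')(H) = Mul(Pow(H, 2), -1) = Mul(-1, Pow(H, 2)))
A = 1681 (A = Pow(Add(Add(Pow(14, 2), 94), -331), 2) = Pow(Add(Add(196, 94), -331), 2) = Pow(Add(290, -331), 2) = Pow(-41, 2) = 1681)
Add(Function('h')(Pow(Add(Function('E')(10, -22), 12), -1)), Mul(-1, A)) = Add(Mul(-1, Pow(Pow(Add(Add(10, Mul(-1, -22)), 12), -1), 2)), Mul(-1, 1681)) = Add(Mul(-1, Pow(Pow(Add(Add(10, 22), 12), -1), 2)), -1681) = Add(Mul(-1, Pow(Pow(Add(32, 12), -1), 2)), -1681) = Add(Mul(-1, Pow(Pow(44, -1), 2)), -1681) = Add(Mul(-1, Pow(Rational(1, 44), 2)), -1681) = Add(Mul(-1, Rational(1, 1936)), -1681) = Add(Rational(-1, 1936), -1681) = Rational(-3254417, 1936)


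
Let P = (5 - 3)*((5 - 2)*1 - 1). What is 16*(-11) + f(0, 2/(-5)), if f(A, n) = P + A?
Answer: -172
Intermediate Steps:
P = 4 (P = 2*(3*1 - 1) = 2*(3 - 1) = 2*2 = 4)
f(A, n) = 4 + A
16*(-11) + f(0, 2/(-5)) = 16*(-11) + (4 + 0) = -176 + 4 = -172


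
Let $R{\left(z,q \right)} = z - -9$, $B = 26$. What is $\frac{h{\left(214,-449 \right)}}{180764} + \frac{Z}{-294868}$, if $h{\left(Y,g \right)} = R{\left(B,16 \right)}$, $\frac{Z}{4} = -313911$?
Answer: $\frac{56746388099}{13325379788} \approx 4.2585$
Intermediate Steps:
$Z = -1255644$ ($Z = 4 \left(-313911\right) = -1255644$)
$R{\left(z,q \right)} = 9 + z$ ($R{\left(z,q \right)} = z + 9 = 9 + z$)
$h{\left(Y,g \right)} = 35$ ($h{\left(Y,g \right)} = 9 + 26 = 35$)
$\frac{h{\left(214,-449 \right)}}{180764} + \frac{Z}{-294868} = \frac{35}{180764} - \frac{1255644}{-294868} = 35 \cdot \frac{1}{180764} - - \frac{313911}{73717} = \frac{35}{180764} + \frac{313911}{73717} = \frac{56746388099}{13325379788}$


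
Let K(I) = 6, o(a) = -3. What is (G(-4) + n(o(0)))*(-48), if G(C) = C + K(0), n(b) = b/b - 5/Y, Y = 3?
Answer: -64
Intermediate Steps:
n(b) = -2/3 (n(b) = b/b - 5/3 = 1 - 5*1/3 = 1 - 5/3 = -2/3)
G(C) = 6 + C (G(C) = C + 6 = 6 + C)
(G(-4) + n(o(0)))*(-48) = ((6 - 4) - 2/3)*(-48) = (2 - 2/3)*(-48) = (4/3)*(-48) = -64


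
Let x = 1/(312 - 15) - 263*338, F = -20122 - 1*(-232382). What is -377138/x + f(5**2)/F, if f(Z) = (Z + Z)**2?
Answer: 1192062171043/280199299921 ≈ 4.2543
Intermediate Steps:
F = 212260 (F = -20122 + 232382 = 212260)
f(Z) = 4*Z**2 (f(Z) = (2*Z)**2 = 4*Z**2)
x = -26401517/297 (x = 1/297 - 88894 = -26401517/297 ≈ -88894.)
-377138/x + f(5**2)/F = -377138/(-26401517/297) + (4*(5**2)**2)/212260 = -377138*(-297/26401517) + (4*25**2)*(1/212260) = 112009986/26401517 + (4*625)*(1/212260) = 112009986/26401517 + 2500*(1/212260) = 112009986/26401517 + 125/10613 = 1192062171043/280199299921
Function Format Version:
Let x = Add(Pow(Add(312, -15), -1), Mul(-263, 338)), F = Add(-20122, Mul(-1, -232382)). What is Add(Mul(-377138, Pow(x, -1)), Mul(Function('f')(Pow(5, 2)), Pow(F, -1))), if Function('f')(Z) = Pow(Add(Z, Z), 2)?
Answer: Rational(1192062171043, 280199299921) ≈ 4.2543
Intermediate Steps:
F = 212260 (F = Add(-20122, 232382) = 212260)
Function('f')(Z) = Mul(4, Pow(Z, 2)) (Function('f')(Z) = Pow(Mul(2, Z), 2) = Mul(4, Pow(Z, 2)))
x = Rational(-26401517, 297) (x = Add(Pow(297, -1), -88894) = Add(Rational(1, 297), -88894) = Rational(-26401517, 297) ≈ -88894.)
Add(Mul(-377138, Pow(x, -1)), Mul(Function('f')(Pow(5, 2)), Pow(F, -1))) = Add(Mul(-377138, Pow(Rational(-26401517, 297), -1)), Mul(Mul(4, Pow(Pow(5, 2), 2)), Pow(212260, -1))) = Add(Mul(-377138, Rational(-297, 26401517)), Mul(Mul(4, Pow(25, 2)), Rational(1, 212260))) = Add(Rational(112009986, 26401517), Mul(Mul(4, 625), Rational(1, 212260))) = Add(Rational(112009986, 26401517), Mul(2500, Rational(1, 212260))) = Add(Rational(112009986, 26401517), Rational(125, 10613)) = Rational(1192062171043, 280199299921)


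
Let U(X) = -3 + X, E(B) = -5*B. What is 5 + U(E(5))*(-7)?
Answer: 201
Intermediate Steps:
5 + U(E(5))*(-7) = 5 + (-3 - 5*5)*(-7) = 5 + (-3 - 25)*(-7) = 5 - 28*(-7) = 5 + 196 = 201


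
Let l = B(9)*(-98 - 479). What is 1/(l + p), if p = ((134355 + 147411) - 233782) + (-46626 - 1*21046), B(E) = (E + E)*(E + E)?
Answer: -1/206636 ≈ -4.8394e-6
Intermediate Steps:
B(E) = 4*E² (B(E) = (2*E)*(2*E) = 4*E²)
l = -186948 (l = (4*9²)*(-98 - 479) = (4*81)*(-577) = 324*(-577) = -186948)
p = -19688 (p = (281766 - 233782) + (-46626 - 21046) = 47984 - 67672 = -19688)
1/(l + p) = 1/(-186948 - 19688) = 1/(-206636) = -1/206636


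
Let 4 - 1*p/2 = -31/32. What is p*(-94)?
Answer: -7473/8 ≈ -934.13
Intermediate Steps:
p = 159/16 (p = 8 - (-62)/32 = 8 - 2*(-31/32) = 8 + 31/16 = 159/16 ≈ 9.9375)
p*(-94) = (159/16)*(-94) = -7473/8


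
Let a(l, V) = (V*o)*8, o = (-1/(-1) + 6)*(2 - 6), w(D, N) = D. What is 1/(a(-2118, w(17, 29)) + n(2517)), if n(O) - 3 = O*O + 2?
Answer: 1/6331486 ≈ 1.5794e-7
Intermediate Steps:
o = -28 (o = (-1*(-1) + 6)*(-4) = (1 + 6)*(-4) = 7*(-4) = -28)
n(O) = 5 + O**2 (n(O) = 3 + (O*O + 2) = 3 + (O**2 + 2) = 3 + (2 + O**2) = 5 + O**2)
a(l, V) = -224*V (a(l, V) = (V*(-28))*8 = -28*V*8 = -224*V)
1/(a(-2118, w(17, 29)) + n(2517)) = 1/(-224*17 + (5 + 2517**2)) = 1/(-3808 + (5 + 6335289)) = 1/(-3808 + 6335294) = 1/6331486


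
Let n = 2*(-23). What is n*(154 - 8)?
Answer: -6716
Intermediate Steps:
n = -46
n*(154 - 8) = -46*(154 - 8) = -46*146 = -6716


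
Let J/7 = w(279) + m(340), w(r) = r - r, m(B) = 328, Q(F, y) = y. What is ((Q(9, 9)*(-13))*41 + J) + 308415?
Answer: 305914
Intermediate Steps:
w(r) = 0
J = 2296 (J = 7*(0 + 328) = 7*328 = 2296)
((Q(9, 9)*(-13))*41 + J) + 308415 = ((9*(-13))*41 + 2296) + 308415 = (-117*41 + 2296) + 308415 = (-4797 + 2296) + 308415 = -2501 + 308415 = 305914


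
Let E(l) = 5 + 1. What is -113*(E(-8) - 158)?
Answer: 17176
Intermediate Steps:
E(l) = 6
-113*(E(-8) - 158) = -113*(6 - 158) = -113*(-152) = 17176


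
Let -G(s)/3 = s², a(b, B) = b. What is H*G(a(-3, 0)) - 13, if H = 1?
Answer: -40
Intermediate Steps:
G(s) = -3*s²
H*G(a(-3, 0)) - 13 = 1*(-3*(-3)²) - 13 = 1*(-3*9) - 13 = 1*(-27) - 13 = -27 - 13 = -40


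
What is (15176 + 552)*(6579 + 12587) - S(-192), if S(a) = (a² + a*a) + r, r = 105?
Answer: 301369015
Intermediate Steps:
S(a) = 105 + 2*a² (S(a) = (a² + a*a) + 105 = (a² + a²) + 105 = 2*a² + 105 = 105 + 2*a²)
(15176 + 552)*(6579 + 12587) - S(-192) = (15176 + 552)*(6579 + 12587) - (105 + 2*(-192)²) = 15728*19166 - (105 + 2*36864) = 301442848 - (105 + 73728) = 301442848 - 1*73833 = 301442848 - 73833 = 301369015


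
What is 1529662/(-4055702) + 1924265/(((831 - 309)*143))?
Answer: 3845031129689/151370965746 ≈ 25.401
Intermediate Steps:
1529662/(-4055702) + 1924265/(((831 - 309)*143)) = 1529662*(-1/4055702) + 1924265/((522*143)) = -764831/2027851 + 1924265/74646 = 3845031129689/151370965746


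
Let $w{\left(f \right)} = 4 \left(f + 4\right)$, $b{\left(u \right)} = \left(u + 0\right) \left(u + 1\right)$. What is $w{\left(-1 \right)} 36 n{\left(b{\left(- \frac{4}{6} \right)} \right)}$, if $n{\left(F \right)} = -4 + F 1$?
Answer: $-1824$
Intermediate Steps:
$b{\left(u \right)} = u \left(1 + u\right)$
$w{\left(f \right)} = 16 + 4 f$ ($w{\left(f \right)} = 4 \left(4 + f\right) = 16 + 4 f$)
$n{\left(F \right)} = -4 + F$
$w{\left(-1 \right)} 36 n{\left(b{\left(- \frac{4}{6} \right)} \right)} = \left(16 + 4 \left(-1\right)\right) 36 \left(-4 + - \frac{4}{6} \left(1 - \frac{4}{6}\right)\right) = \left(16 - 4\right) 36 \left(-4 + \left(-4\right) \frac{1}{6} \left(1 - \frac{2}{3}\right)\right) = 12 \cdot 36 \left(-4 - \frac{2 \left(1 - \frac{2}{3}\right)}{3}\right) = 432 \left(-4 - \frac{2}{9}\right) = 432 \left(- \frac{38}{9}\right) = -1824$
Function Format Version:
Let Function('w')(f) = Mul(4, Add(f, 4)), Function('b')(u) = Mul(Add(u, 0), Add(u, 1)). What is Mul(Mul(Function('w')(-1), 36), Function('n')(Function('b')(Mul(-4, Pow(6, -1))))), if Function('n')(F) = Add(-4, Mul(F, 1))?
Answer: -1824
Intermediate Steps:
Function('b')(u) = Mul(u, Add(1, u))
Function('w')(f) = Add(16, Mul(4, f)) (Function('w')(f) = Mul(4, Add(4, f)) = Add(16, Mul(4, f)))
Function('n')(F) = Add(-4, F)
Mul(Mul(Function('w')(-1), 36), Function('n')(Function('b')(Mul(-4, Pow(6, -1))))) = Mul(Mul(Add(16, Mul(4, -1)), 36), Add(-4, Mul(Mul(-4, Pow(6, -1)), Add(1, Mul(-4, Pow(6, -1)))))) = Mul(Mul(Add(16, -4), 36), Add(-4, Mul(Mul(-4, Rational(1, 6)), Add(1, Mul(-4, Rational(1, 6)))))) = Mul(Mul(12, 36), Add(-4, Mul(Rational(-2, 3), Add(1, Rational(-2, 3))))) = Mul(432, Add(-4, Mul(Rational(-2, 3), Rational(1, 3)))) = Mul(432, Add(-4, Rational(-2, 9))) = Mul(432, Rational(-38, 9)) = -1824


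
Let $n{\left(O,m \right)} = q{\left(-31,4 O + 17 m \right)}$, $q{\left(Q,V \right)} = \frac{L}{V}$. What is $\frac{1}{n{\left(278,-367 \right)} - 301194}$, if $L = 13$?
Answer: $- \frac{5127}{1544221651} \approx -3.3201 \cdot 10^{-6}$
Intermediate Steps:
$q{\left(Q,V \right)} = \frac{13}{V}$
$n{\left(O,m \right)} = \frac{13}{4 O + 17 m}$
$\frac{1}{n{\left(278,-367 \right)} - 301194} = \frac{1}{\frac{13}{4 \cdot 278 + 17 \left(-367\right)} - 301194} = \frac{1}{\frac{13}{1112 - 6239} - 301194} = \frac{1}{\frac{13}{-5127} - 301194} = \frac{1}{13 \left(- \frac{1}{5127}\right) - 301194} = \frac{1}{- \frac{13}{5127} - 301194} = \frac{1}{- \frac{1544221651}{5127}} = - \frac{5127}{1544221651}$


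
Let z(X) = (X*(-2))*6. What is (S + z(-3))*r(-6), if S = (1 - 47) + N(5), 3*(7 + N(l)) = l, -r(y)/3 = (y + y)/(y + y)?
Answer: 46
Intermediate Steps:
z(X) = -12*X (z(X) = -2*X*6 = -12*X)
r(y) = -3 (r(y) = -3*(y + y)/(y + y) = -3*2*y/(2*y) = -3*2*y*1/(2*y) = -3*1 = -3)
N(l) = -7 + l/3
S = -154/3 (S = (1 - 47) + (-7 + (⅓)*5) = -46 + (-7 + 5/3) = -46 - 16/3 = -154/3 ≈ -51.333)
(S + z(-3))*r(-6) = (-154/3 - 12*(-3))*(-3) = (-154/3 + 36)*(-3) = -46/3*(-3) = 46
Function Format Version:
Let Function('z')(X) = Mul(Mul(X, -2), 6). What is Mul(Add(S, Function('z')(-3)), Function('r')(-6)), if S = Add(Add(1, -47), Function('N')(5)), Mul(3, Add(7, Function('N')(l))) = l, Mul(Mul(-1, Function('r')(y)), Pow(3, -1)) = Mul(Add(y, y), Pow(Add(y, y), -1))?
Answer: 46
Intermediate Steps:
Function('z')(X) = Mul(-12, X) (Function('z')(X) = Mul(Mul(-2, X), 6) = Mul(-12, X))
Function('r')(y) = -3 (Function('r')(y) = Mul(-3, Mul(Add(y, y), Pow(Add(y, y), -1))) = Mul(-3, Mul(Mul(2, y), Pow(Mul(2, y), -1))) = Mul(-3, Mul(Mul(2, y), Mul(Rational(1, 2), Pow(y, -1)))) = Mul(-3, 1) = -3)
Function('N')(l) = Add(-7, Mul(Rational(1, 3), l))
S = Rational(-154, 3) (S = Add(Add(1, -47), Add(-7, Mul(Rational(1, 3), 5))) = Add(-46, Add(-7, Rational(5, 3))) = Add(-46, Rational(-16, 3)) = Rational(-154, 3) ≈ -51.333)
Mul(Add(S, Function('z')(-3)), Function('r')(-6)) = Mul(Add(Rational(-154, 3), Mul(-12, -3)), -3) = Mul(Add(Rational(-154, 3), 36), -3) = Mul(Rational(-46, 3), -3) = 46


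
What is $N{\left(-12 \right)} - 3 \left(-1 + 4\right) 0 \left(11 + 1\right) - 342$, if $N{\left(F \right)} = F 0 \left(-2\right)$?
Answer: $-342$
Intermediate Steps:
$N{\left(F \right)} = 0$ ($N{\left(F \right)} = 0 \left(-2\right) = 0$)
$N{\left(-12 \right)} - 3 \left(-1 + 4\right) 0 \left(11 + 1\right) - 342 = 0 - 3 \left(-1 + 4\right) 0 \left(11 + 1\right) - 342 = 0 \left(-3\right) 3 \cdot 0 \cdot 12 - 342 = 0 \left(-9\right) 0 \cdot 12 - 342 = 0 \cdot 0 \cdot 12 - 342 = 0 \cdot 0 - 342 = 0 - 342 = -342$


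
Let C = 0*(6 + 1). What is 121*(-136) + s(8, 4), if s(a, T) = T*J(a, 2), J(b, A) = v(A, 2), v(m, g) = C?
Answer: -16456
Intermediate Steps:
C = 0 (C = 0*7 = 0)
v(m, g) = 0
J(b, A) = 0
s(a, T) = 0 (s(a, T) = T*0 = 0)
121*(-136) + s(8, 4) = 121*(-136) + 0 = -16456 + 0 = -16456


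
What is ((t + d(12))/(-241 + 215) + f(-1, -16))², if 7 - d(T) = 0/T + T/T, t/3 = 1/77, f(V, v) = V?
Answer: 6086089/4008004 ≈ 1.5185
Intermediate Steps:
t = 3/77 ≈ 0.038961
d(T) = 6 (d(T) = 7 - (0/T + T/T) = 7 - (0 + 1) = 7 - 1*1 = 7 - 1 = 6)
((t + d(12))/(-241 + 215) + f(-1, -16))² = ((3/77 + 6)/(-241 + 215) - 1)² = ((465/77)/(-26) - 1)² = ((465/77)*(-1/26) - 1)² = (-465/2002 - 1)² = (-2467/2002)² = 6086089/4008004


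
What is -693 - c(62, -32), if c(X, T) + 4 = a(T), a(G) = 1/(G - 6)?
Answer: -26181/38 ≈ -688.97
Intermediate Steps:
a(G) = 1/(-6 + G)
c(X, T) = -4 + 1/(-6 + T)
-693 - c(62, -32) = -693 - (25 - 4*(-32))/(-6 - 32) = -693 - (25 + 128)/(-38) = -693 - (-1)*153/38 = -693 - 1*(-153/38) = -693 + 153/38 = -26181/38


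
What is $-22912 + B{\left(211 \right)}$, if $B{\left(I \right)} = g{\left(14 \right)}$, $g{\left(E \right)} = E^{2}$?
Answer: $-22716$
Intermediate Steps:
$B{\left(I \right)} = 196$ ($B{\left(I \right)} = 14^{2} = 196$)
$-22912 + B{\left(211 \right)} = -22912 + 196 = -22716$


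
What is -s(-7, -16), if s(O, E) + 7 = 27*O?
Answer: 196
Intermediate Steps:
s(O, E) = -7 + 27*O
-s(-7, -16) = -(-7 + 27*(-7)) = -(-7 - 189) = -1*(-196) = 196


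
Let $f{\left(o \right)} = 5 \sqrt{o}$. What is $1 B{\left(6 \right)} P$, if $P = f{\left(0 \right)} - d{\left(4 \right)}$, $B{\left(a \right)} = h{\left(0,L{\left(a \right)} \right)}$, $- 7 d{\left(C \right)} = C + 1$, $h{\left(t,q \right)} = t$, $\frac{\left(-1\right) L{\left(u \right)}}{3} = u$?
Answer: $0$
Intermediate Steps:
$L{\left(u \right)} = - 3 u$
$d{\left(C \right)} = - \frac{1}{7} - \frac{C}{7}$ ($d{\left(C \right)} = - \frac{C + 1}{7} = - \frac{1 + C}{7} = - \frac{1}{7} - \frac{C}{7}$)
$B{\left(a \right)} = 0$
$P = \frac{5}{7}$ ($P = 5 \sqrt{0} - \left(- \frac{1}{7} - \frac{4}{7}\right) = 5 \cdot 0 - \left(- \frac{1}{7} - \frac{4}{7}\right) = 0 - - \frac{5}{7} = 0 + \frac{5}{7} = \frac{5}{7} \approx 0.71429$)
$1 B{\left(6 \right)} P = 1 \cdot 0 \cdot \frac{5}{7} = 0 \cdot \frac{5}{7} = 0$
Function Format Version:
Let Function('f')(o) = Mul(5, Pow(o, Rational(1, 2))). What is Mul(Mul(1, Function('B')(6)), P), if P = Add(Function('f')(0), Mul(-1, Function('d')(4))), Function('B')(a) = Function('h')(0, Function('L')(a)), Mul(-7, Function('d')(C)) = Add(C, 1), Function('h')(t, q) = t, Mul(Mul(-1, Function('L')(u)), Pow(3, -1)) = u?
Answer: 0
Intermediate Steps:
Function('L')(u) = Mul(-3, u)
Function('d')(C) = Add(Rational(-1, 7), Mul(Rational(-1, 7), C)) (Function('d')(C) = Mul(Rational(-1, 7), Add(C, 1)) = Mul(Rational(-1, 7), Add(1, C)) = Add(Rational(-1, 7), Mul(Rational(-1, 7), C)))
Function('B')(a) = 0
P = Rational(5, 7) (P = Add(Mul(5, Pow(0, Rational(1, 2))), Mul(-1, Add(Rational(-1, 7), Mul(Rational(-1, 7), 4)))) = Add(Mul(5, 0), Mul(-1, Add(Rational(-1, 7), Rational(-4, 7)))) = Add(0, Mul(-1, Rational(-5, 7))) = Add(0, Rational(5, 7)) = Rational(5, 7) ≈ 0.71429)
Mul(Mul(1, Function('B')(6)), P) = Mul(Mul(1, 0), Rational(5, 7)) = Mul(0, Rational(5, 7)) = 0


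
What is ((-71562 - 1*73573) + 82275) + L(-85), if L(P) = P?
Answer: -62945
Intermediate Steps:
((-71562 - 1*73573) + 82275) + L(-85) = ((-71562 - 1*73573) + 82275) - 85 = ((-71562 - 73573) + 82275) - 85 = (-145135 + 82275) - 85 = -62860 - 85 = -62945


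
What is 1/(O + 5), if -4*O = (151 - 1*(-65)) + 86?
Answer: -2/141 ≈ -0.014184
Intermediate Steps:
O = -151/2 (O = -((151 - 1*(-65)) + 86)/4 = -((151 + 65) + 86)/4 = -(216 + 86)/4 = -1/4*302 = -151/2 ≈ -75.500)
1/(O + 5) = 1/(-151/2 + 5) = 1/(-141/2) = -2/141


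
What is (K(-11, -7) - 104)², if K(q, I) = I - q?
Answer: 10000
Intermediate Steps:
(K(-11, -7) - 104)² = ((-7 - 1*(-11)) - 104)² = ((-7 + 11) - 104)² = (4 - 104)² = (-100)² = 10000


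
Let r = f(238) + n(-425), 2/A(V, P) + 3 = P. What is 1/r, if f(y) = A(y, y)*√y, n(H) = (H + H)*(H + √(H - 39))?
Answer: 235/(2*(42446875 + √238 - 399500*I*√29)) ≈ 2.7611e-6 + 1.3994e-7*I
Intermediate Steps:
A(V, P) = 2/(-3 + P)
n(H) = 2*H*(H + √(-39 + H)) (n(H) = (2*H)*(H + √(-39 + H)) = 2*H*(H + √(-39 + H)))
f(y) = 2*√y/(-3 + y) (f(y) = (2/(-3 + y))*√y = 2*√y/(-3 + y))
r = 361250 + 2*√238/235 - 3400*I*√29 (r = 2*√238/(-3 + 238) + 2*(-425)*(-425 + √(-39 - 425)) = 2*√238/235 + 2*(-425)*(-425 + √(-464)) = 2*√238*(1/235) + 2*(-425)*(-425 + 4*I*√29) = 2*√238/235 + (361250 - 3400*I*√29) = 361250 + 2*√238/235 - 3400*I*√29 ≈ 3.6125e+5 - 18310.0*I)
1/r = 1/(361250 + 2*√238/235 - 3400*I*√29)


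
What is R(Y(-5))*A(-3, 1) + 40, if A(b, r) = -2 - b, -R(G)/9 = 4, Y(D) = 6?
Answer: 4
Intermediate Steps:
R(G) = -36 (R(G) = -9*4 = -36)
R(Y(-5))*A(-3, 1) + 40 = -36*(-2 - 1*(-3)) + 40 = -36*(-2 + 3) + 40 = -36*1 + 40 = -36 + 40 = 4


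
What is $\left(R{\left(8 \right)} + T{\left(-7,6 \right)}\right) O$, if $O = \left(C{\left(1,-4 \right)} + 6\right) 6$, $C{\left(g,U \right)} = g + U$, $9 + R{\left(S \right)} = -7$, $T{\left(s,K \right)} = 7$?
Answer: $-162$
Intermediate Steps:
$R{\left(S \right)} = -16$ ($R{\left(S \right)} = -9 - 7 = -16$)
$C{\left(g,U \right)} = U + g$
$O = 18$ ($O = \left(\left(-4 + 1\right) + 6\right) 6 = \left(-3 + 6\right) 6 = 3 \cdot 6 = 18$)
$\left(R{\left(8 \right)} + T{\left(-7,6 \right)}\right) O = \left(-16 + 7\right) 18 = \left(-9\right) 18 = -162$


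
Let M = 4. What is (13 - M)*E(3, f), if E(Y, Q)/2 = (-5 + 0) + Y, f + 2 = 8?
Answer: -36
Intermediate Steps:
f = 6 (f = -2 + 8 = 6)
E(Y, Q) = -10 + 2*Y (E(Y, Q) = 2*((-5 + 0) + Y) = 2*(-5 + Y) = -10 + 2*Y)
(13 - M)*E(3, f) = (13 - 1*4)*(-10 + 2*3) = (13 - 4)*(-10 + 6) = 9*(-4) = -36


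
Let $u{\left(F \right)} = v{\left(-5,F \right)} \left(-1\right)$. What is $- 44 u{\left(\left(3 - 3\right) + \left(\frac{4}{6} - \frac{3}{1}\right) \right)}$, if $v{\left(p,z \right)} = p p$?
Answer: $1100$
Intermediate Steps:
$v{\left(p,z \right)} = p^{2}$
$u{\left(F \right)} = -25$ ($u{\left(F \right)} = \left(-5\right)^{2} \left(-1\right) = 25 \left(-1\right) = -25$)
$- 44 u{\left(\left(3 - 3\right) + \left(\frac{4}{6} - \frac{3}{1}\right) \right)} = \left(-44\right) \left(-25\right) = 1100$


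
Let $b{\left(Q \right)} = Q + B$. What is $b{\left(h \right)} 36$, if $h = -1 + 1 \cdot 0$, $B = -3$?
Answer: $-144$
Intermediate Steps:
$h = -1$ ($h = -1 + 0 = -1$)
$b{\left(Q \right)} = -3 + Q$ ($b{\left(Q \right)} = Q - 3 = -3 + Q$)
$b{\left(h \right)} 36 = \left(-3 - 1\right) 36 = \left(-4\right) 36 = -144$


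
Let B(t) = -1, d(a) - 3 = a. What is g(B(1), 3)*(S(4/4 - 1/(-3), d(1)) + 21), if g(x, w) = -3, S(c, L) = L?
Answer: -75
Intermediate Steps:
d(a) = 3 + a
g(B(1), 3)*(S(4/4 - 1/(-3), d(1)) + 21) = -3*((3 + 1) + 21) = -3*(4 + 21) = -3*25 = -75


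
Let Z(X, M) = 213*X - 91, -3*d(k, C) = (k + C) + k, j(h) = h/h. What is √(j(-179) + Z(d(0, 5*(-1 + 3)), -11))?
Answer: 20*I*√2 ≈ 28.284*I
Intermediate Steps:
j(h) = 1
d(k, C) = -2*k/3 - C/3 (d(k, C) = -((k + C) + k)/3 = -((C + k) + k)/3 = -(C + 2*k)/3 = -2*k/3 - C/3)
Z(X, M) = -91 + 213*X
√(j(-179) + Z(d(0, 5*(-1 + 3)), -11)) = √(1 + (-91 + 213*(-⅔*0 - 5*(-1 + 3)/3))) = √(1 + (-91 + 213*(0 - 5*2/3))) = √(1 + (-91 + 213*(0 - ⅓*10))) = √(1 + (-91 + 213*(0 - 10/3))) = √(1 + (-91 + 213*(-10/3))) = √(1 + (-91 - 710)) = √(1 - 801) = √(-800) = 20*I*√2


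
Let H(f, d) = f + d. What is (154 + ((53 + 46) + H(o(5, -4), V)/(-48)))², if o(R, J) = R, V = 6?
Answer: 147209689/2304 ≈ 63893.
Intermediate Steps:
H(f, d) = d + f
(154 + ((53 + 46) + H(o(5, -4), V)/(-48)))² = (154 + ((53 + 46) + (6 + 5)/(-48)))² = (154 + (99 + 11*(-1/48)))² = (154 + (99 - 11/48))² = (154 + 4741/48)² = (12133/48)² = 147209689/2304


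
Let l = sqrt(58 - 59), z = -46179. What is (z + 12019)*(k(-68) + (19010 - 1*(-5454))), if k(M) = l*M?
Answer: -835690240 + 2322880*I ≈ -8.3569e+8 + 2.3229e+6*I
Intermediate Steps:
l = I (l = sqrt(-1) = I ≈ 1.0*I)
k(M) = I*M
(z + 12019)*(k(-68) + (19010 - 1*(-5454))) = (-46179 + 12019)*(I*(-68) + (19010 - 1*(-5454))) = -34160*(-68*I + (19010 + 5454)) = -34160*(-68*I + 24464) = -34160*(24464 - 68*I) = -835690240 + 2322880*I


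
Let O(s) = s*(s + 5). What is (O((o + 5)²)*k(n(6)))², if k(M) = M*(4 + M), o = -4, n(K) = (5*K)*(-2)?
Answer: 406425600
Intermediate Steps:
n(K) = -10*K
O(s) = s*(5 + s)
(O((o + 5)²)*k(n(6)))² = (((-4 + 5)²*(5 + (-4 + 5)²))*((-10*6)*(4 - 10*6)))² = ((1²*(5 + 1²))*(-60*(4 - 60)))² = ((1*(5 + 1))*(-60*(-56)))² = ((1*6)*3360)² = (6*3360)² = 20160² = 406425600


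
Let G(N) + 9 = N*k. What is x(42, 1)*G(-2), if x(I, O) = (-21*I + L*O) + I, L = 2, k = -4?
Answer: 838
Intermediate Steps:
G(N) = -9 - 4*N (G(N) = -9 + N*(-4) = -9 - 4*N)
x(I, O) = -20*I + 2*O (x(I, O) = (-21*I + 2*O) + I = -20*I + 2*O)
x(42, 1)*G(-2) = (-20*42 + 2*1)*(-9 - 4*(-2)) = (-840 + 2)*(-9 + 8) = -838*(-1) = 838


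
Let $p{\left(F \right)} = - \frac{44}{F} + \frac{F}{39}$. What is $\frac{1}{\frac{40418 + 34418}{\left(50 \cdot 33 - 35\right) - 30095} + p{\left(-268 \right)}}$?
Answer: $- \frac{18604560}{173678857} \approx -0.10712$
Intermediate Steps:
$p{\left(F \right)} = - \frac{44}{F} + \frac{F}{39}$ ($p{\left(F \right)} = - \frac{44}{F} + F \frac{1}{39} = - \frac{44}{F} + \frac{F}{39}$)
$\frac{1}{\frac{40418 + 34418}{\left(50 \cdot 33 - 35\right) - 30095} + p{\left(-268 \right)}} = \frac{1}{\frac{40418 + 34418}{\left(50 \cdot 33 - 35\right) - 30095} + \left(- \frac{44}{-268} + \frac{1}{39} \left(-268\right)\right)} = \frac{1}{\frac{74836}{\left(1650 - 35\right) - 30095} - \frac{17527}{2613}} = \frac{1}{\frac{74836}{1615 - 30095} + \left(\frac{11}{67} - \frac{268}{39}\right)} = \frac{1}{\frac{74836}{-28480} - \frac{17527}{2613}} = \frac{1}{74836 \left(- \frac{1}{28480}\right) - \frac{17527}{2613}} = \frac{1}{- \frac{18709}{7120} - \frac{17527}{2613}} = \frac{1}{- \frac{173678857}{18604560}} = - \frac{18604560}{173678857}$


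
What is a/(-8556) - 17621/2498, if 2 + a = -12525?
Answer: -59736415/10686444 ≈ -5.5899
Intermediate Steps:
a = -12527 (a = -2 - 12525 = -12527)
a/(-8556) - 17621/2498 = -12527/(-8556) - 17621/2498 = -12527*(-1/8556) - 17621*1/2498 = 12527/8556 - 17621/2498 = -59736415/10686444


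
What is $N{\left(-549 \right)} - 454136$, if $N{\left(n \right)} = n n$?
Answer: $-152735$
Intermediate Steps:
$N{\left(n \right)} = n^{2}$
$N{\left(-549 \right)} - 454136 = \left(-549\right)^{2} - 454136 = 301401 - 454136 = -152735$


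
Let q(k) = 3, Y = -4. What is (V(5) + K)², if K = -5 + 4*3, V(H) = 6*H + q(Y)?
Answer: 1600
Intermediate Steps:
V(H) = 3 + 6*H (V(H) = 6*H + 3 = 3 + 6*H)
K = 7 (K = -5 + 12 = 7)
(V(5) + K)² = ((3 + 6*5) + 7)² = ((3 + 30) + 7)² = (33 + 7)² = 40² = 1600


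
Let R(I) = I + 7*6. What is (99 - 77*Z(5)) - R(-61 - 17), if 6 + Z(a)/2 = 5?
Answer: 289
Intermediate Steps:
Z(a) = -2 (Z(a) = -12 + 2*5 = -12 + 10 = -2)
R(I) = 42 + I (R(I) = I + 42 = 42 + I)
(99 - 77*Z(5)) - R(-61 - 17) = (99 - 77*(-2)) - (42 + (-61 - 17)) = (99 + 154) - (42 - 78) = 253 - 1*(-36) = 253 + 36 = 289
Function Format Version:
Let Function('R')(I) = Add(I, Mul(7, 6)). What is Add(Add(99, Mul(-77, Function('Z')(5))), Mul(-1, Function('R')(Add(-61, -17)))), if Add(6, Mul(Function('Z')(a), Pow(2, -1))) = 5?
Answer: 289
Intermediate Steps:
Function('Z')(a) = -2 (Function('Z')(a) = Add(-12, Mul(2, 5)) = Add(-12, 10) = -2)
Function('R')(I) = Add(42, I) (Function('R')(I) = Add(I, 42) = Add(42, I))
Add(Add(99, Mul(-77, Function('Z')(5))), Mul(-1, Function('R')(Add(-61, -17)))) = Add(Add(99, Mul(-77, -2)), Mul(-1, Add(42, Add(-61, -17)))) = Add(Add(99, 154), Mul(-1, Add(42, -78))) = Add(253, Mul(-1, -36)) = Add(253, 36) = 289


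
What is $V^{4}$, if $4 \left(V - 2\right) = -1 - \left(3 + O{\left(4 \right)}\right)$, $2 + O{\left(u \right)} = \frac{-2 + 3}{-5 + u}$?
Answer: $\frac{2401}{256} \approx 9.3789$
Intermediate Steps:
$O{\left(u \right)} = -2 + \frac{1}{-5 + u}$ ($O{\left(u \right)} = -2 + \frac{-2 + 3}{-5 + u} = -2 + 1 \frac{1}{-5 + u} = -2 + \frac{1}{-5 + u}$)
$V = \frac{7}{4}$ ($V = 2 + \frac{-1 - \left(3 + \frac{11 - 8}{-5 + 4}\right)}{4} = 2 + \frac{-1 - \left(3 + \frac{11 - 8}{-1}\right)}{4} = 2 + \frac{-1 - \left(3 - 3\right)}{4} = 2 + \frac{-1 - 0}{4} = 2 + \frac{-1 + 0}{4} = 2 + \frac{1}{4} \left(-1\right) = 2 - \frac{1}{4} = \frac{7}{4} \approx 1.75$)
$V^{4} = \left(\frac{7}{4}\right)^{4} = \frac{2401}{256}$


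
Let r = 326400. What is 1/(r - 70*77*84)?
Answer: -1/126360 ≈ -7.9139e-6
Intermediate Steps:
1/(r - 70*77*84) = 1/(326400 - 70*77*84) = 1/(326400 - 5390*84) = 1/(326400 - 452760) = 1/(-126360) = -1/126360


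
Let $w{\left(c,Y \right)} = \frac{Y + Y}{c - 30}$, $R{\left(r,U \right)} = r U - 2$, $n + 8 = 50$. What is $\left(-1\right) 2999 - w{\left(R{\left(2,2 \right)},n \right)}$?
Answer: $-2996$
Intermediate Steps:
$n = 42$ ($n = -8 + 50 = 42$)
$R{\left(r,U \right)} = -2 + U r$ ($R{\left(r,U \right)} = U r - 2 = -2 + U r$)
$w{\left(c,Y \right)} = \frac{2 Y}{-30 + c}$
$\left(-1\right) 2999 - w{\left(R{\left(2,2 \right)},n \right)} = \left(-1\right) 2999 - 2 \cdot 42 \frac{1}{-30 + \left(-2 + 2 \cdot 2\right)} = -2999 - 2 \cdot 42 \frac{1}{-30 + \left(-2 + 4\right)} = -2999 - 2 \cdot 42 \frac{1}{-30 + 2} = -2999 - 2 \cdot 42 \frac{1}{-28} = -2999 - 2 \cdot 42 \left(- \frac{1}{28}\right) = -2999 - -3 = -2999 + 3 = -2996$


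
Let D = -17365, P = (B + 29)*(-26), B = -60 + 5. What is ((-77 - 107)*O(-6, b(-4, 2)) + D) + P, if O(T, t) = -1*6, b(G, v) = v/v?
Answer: -15585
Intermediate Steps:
B = -55
b(G, v) = 1
O(T, t) = -6
P = 676 (P = (-55 + 29)*(-26) = -26*(-26) = 676)
((-77 - 107)*O(-6, b(-4, 2)) + D) + P = ((-77 - 107)*(-6) - 17365) + 676 = (-184*(-6) - 17365) + 676 = (1104 - 17365) + 676 = -16261 + 676 = -15585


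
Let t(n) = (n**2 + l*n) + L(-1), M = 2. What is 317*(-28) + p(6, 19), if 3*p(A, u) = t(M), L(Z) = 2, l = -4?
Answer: -26630/3 ≈ -8876.7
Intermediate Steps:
t(n) = 2 + n**2 - 4*n (t(n) = (n**2 - 4*n) + 2 = 2 + n**2 - 4*n)
p(A, u) = -2/3 (p(A, u) = (2 + 2**2 - 4*2)/3 = (2 + 4 - 8)/3 = (1/3)*(-2) = -2/3)
317*(-28) + p(6, 19) = 317*(-28) - 2/3 = -8876 - 2/3 = -26630/3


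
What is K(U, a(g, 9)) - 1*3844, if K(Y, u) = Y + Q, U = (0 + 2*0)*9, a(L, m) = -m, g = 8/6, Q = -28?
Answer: -3872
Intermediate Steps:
g = 4/3 (g = 8*(⅙) = 4/3 ≈ 1.3333)
U = 0 (U = (0 + 0)*9 = 0*9 = 0)
K(Y, u) = -28 + Y (K(Y, u) = Y - 28 = -28 + Y)
K(U, a(g, 9)) - 1*3844 = (-28 + 0) - 1*3844 = -28 - 3844 = -3872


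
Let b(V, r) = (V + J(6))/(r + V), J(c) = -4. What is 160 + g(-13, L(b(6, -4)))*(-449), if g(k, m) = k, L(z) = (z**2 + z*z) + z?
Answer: 5997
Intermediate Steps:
b(V, r) = (-4 + V)/(V + r) (b(V, r) = (V - 4)/(r + V) = (-4 + V)/(V + r))
L(z) = z + 2*z**2 (L(z) = (z**2 + z**2) + z = 2*z**2 + z = z + 2*z**2)
160 + g(-13, L(b(6, -4)))*(-449) = 160 - 13*(-449) = 160 + 5837 = 5997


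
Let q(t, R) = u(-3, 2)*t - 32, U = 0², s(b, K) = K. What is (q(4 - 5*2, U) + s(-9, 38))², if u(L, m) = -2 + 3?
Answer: 0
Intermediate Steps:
U = 0
u(L, m) = 1
q(t, R) = -32 + t (q(t, R) = 1*t - 32 = t - 32 = -32 + t)
(q(4 - 5*2, U) + s(-9, 38))² = ((-32 + (4 - 5*2)) + 38)² = ((-32 + (4 - 10)) + 38)² = ((-32 - 6) + 38)² = (-38 + 38)² = 0² = 0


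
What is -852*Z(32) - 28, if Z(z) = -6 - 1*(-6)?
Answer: -28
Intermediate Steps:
Z(z) = 0 (Z(z) = -6 + 6 = 0)
-852*Z(32) - 28 = -852*0 - 28 = 0 - 28 = -28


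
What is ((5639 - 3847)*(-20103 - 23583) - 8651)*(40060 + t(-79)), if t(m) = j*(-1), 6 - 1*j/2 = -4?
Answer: -3134890278520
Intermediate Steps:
j = 20 (j = 12 - 2*(-4) = 12 + 8 = 20)
t(m) = -20 (t(m) = 20*(-1) = -20)
((5639 - 3847)*(-20103 - 23583) - 8651)*(40060 + t(-79)) = ((5639 - 3847)*(-20103 - 23583) - 8651)*(40060 - 20) = (1792*(-43686) - 8651)*40040 = (-78285312 - 8651)*40040 = -78293963*40040 = -3134890278520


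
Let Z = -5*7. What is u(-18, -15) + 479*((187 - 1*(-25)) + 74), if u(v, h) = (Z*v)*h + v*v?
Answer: 127868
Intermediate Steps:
Z = -35
u(v, h) = v**2 - 35*h*v (u(v, h) = (-35*v)*h + v*v = -35*h*v + v**2 = v**2 - 35*h*v)
u(-18, -15) + 479*((187 - 1*(-25)) + 74) = -18*(-18 - 35*(-15)) + 479*((187 - 1*(-25)) + 74) = -18*(-18 + 525) + 479*((187 + 25) + 74) = -18*507 + 479*(212 + 74) = -9126 + 479*286 = -9126 + 136994 = 127868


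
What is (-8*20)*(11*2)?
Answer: -3520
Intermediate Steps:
(-8*20)*(11*2) = -160*22 = -3520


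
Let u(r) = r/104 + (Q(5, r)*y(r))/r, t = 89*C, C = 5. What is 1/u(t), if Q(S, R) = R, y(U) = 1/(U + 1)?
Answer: 23192/99287 ≈ 0.23359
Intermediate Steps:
t = 445 (t = 89*5 = 445)
y(U) = 1/(1 + U)
u(r) = 1/(1 + r) + r/104 (u(r) = r/104 + (r/(1 + r))/r = r*(1/104) + 1/(1 + r) = r/104 + 1/(1 + r) = 1/(1 + r) + r/104)
1/u(t) = 1/((104 + 445*(1 + 445))/(104*(1 + 445))) = 1/((1/104)*(104 + 445*446)/446) = 1/((1/104)*(1/446)*(104 + 198470)) = 1/((1/104)*(1/446)*198574) = 1/(99287/23192) = 23192/99287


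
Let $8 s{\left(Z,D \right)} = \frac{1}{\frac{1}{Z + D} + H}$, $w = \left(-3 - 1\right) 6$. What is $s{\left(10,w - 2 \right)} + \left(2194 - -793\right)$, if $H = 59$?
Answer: $\frac{2816743}{943} \approx 2987.0$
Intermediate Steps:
$w = -24$ ($w = \left(-4\right) 6 = -24$)
$s{\left(Z,D \right)} = \frac{1}{8 \left(59 + \frac{1}{D + Z}\right)}$ ($s{\left(Z,D \right)} = \frac{1}{8 \left(\frac{1}{Z + D} + 59\right)} = \frac{1}{8 \left(\frac{1}{D + Z} + 59\right)} = \frac{1}{8 \left(59 + \frac{1}{D + Z}\right)}$)
$s{\left(10,w - 2 \right)} + \left(2194 - -793\right) = \frac{\left(-24 - 2\right) + 10}{8 \left(1 + 59 \left(-24 - 2\right) + 59 \cdot 10\right)} + \left(2194 - -793\right) = \frac{\left(-24 - 2\right) + 10}{8 \left(1 + 59 \left(-24 - 2\right) + 590\right)} + \left(2194 + 793\right) = \frac{-26 + 10}{8 \left(1 + 59 \left(-26\right) + 590\right)} + 2987 = \frac{1}{8} \frac{1}{1 - 1534 + 590} \left(-16\right) + 2987 = \frac{1}{8} \frac{1}{-943} \left(-16\right) + 2987 = \frac{1}{8} \left(- \frac{1}{943}\right) \left(-16\right) + 2987 = \frac{2}{943} + 2987 = \frac{2816743}{943}$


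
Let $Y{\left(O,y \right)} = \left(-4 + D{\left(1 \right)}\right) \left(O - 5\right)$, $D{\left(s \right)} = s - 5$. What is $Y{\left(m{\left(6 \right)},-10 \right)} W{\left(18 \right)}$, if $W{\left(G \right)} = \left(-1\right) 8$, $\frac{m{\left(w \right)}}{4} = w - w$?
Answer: $-320$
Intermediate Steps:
$D{\left(s \right)} = -5 + s$
$m{\left(w \right)} = 0$ ($m{\left(w \right)} = 4 \left(w - w\right) = 4 \cdot 0 = 0$)
$W{\left(G \right)} = -8$
$Y{\left(O,y \right)} = 40 - 8 O$ ($Y{\left(O,y \right)} = \left(-4 + \left(-5 + 1\right)\right) \left(O - 5\right) = \left(-4 - 4\right) \left(-5 + O\right) = - 8 \left(-5 + O\right) = 40 - 8 O$)
$Y{\left(m{\left(6 \right)},-10 \right)} W{\left(18 \right)} = \left(40 - 0\right) \left(-8\right) = \left(40 + 0\right) \left(-8\right) = 40 \left(-8\right) = -320$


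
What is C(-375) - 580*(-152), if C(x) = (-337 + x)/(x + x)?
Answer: 33060356/375 ≈ 88161.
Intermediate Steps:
C(x) = (-337 + x)/(2*x) (C(x) = (-337 + x)/((2*x)) = (-337 + x)*(1/(2*x)) = (-337 + x)/(2*x))
C(-375) - 580*(-152) = (1/2)*(-337 - 375)/(-375) - 580*(-152) = (1/2)*(-1/375)*(-712) + 88160 = 356/375 + 88160 = 33060356/375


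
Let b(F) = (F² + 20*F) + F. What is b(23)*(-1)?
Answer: -1012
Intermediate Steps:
b(F) = F² + 21*F
b(23)*(-1) = (23*(21 + 23))*(-1) = (23*44)*(-1) = 1012*(-1) = -1012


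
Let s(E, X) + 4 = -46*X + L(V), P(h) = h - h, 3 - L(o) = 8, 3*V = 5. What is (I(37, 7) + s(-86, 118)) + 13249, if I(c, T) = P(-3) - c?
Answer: 7775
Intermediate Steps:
V = 5/3 (V = (⅓)*5 = 5/3 ≈ 1.6667)
L(o) = -5 (L(o) = 3 - 1*8 = 3 - 8 = -5)
P(h) = 0
s(E, X) = -9 - 46*X (s(E, X) = -4 + (-46*X - 5) = -4 + (-5 - 46*X) = -9 - 46*X)
I(c, T) = -c (I(c, T) = 0 - c = -c)
(I(37, 7) + s(-86, 118)) + 13249 = (-1*37 + (-9 - 46*118)) + 13249 = (-37 + (-9 - 5428)) + 13249 = (-37 - 5437) + 13249 = -5474 + 13249 = 7775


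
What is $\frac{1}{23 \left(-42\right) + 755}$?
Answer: $- \frac{1}{211} \approx -0.0047393$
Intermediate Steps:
$\frac{1}{23 \left(-42\right) + 755} = \frac{1}{-966 + 755} = \frac{1}{-211} = - \frac{1}{211}$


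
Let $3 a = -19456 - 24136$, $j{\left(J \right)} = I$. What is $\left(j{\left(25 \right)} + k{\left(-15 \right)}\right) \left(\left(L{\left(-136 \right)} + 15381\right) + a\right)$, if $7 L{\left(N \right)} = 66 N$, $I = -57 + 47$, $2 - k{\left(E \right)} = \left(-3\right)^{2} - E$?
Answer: $\frac{290272}{21} \approx 13822.0$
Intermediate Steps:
$k{\left(E \right)} = -7 + E$ ($k{\left(E \right)} = 2 - \left(\left(-3\right)^{2} - E\right) = 2 - \left(9 - E\right) = 2 + \left(-9 + E\right) = -7 + E$)
$I = -10$
$j{\left(J \right)} = -10$
$L{\left(N \right)} = \frac{66 N}{7}$
$a = - \frac{43592}{3}$ ($a = \frac{-19456 - 24136}{3} = \frac{1}{3} \left(-43592\right) = - \frac{43592}{3} \approx -14531.0$)
$\left(j{\left(25 \right)} + k{\left(-15 \right)}\right) \left(\left(L{\left(-136 \right)} + 15381\right) + a\right) = \left(-10 - 22\right) \left(\left(\frac{66}{7} \left(-136\right) + 15381\right) - \frac{43592}{3}\right) = \left(-10 - 22\right) \left(\left(- \frac{8976}{7} + 15381\right) - \frac{43592}{3}\right) = - 32 \left(\frac{98691}{7} - \frac{43592}{3}\right) = \left(-32\right) \left(- \frac{9071}{21}\right) = \frac{290272}{21}$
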